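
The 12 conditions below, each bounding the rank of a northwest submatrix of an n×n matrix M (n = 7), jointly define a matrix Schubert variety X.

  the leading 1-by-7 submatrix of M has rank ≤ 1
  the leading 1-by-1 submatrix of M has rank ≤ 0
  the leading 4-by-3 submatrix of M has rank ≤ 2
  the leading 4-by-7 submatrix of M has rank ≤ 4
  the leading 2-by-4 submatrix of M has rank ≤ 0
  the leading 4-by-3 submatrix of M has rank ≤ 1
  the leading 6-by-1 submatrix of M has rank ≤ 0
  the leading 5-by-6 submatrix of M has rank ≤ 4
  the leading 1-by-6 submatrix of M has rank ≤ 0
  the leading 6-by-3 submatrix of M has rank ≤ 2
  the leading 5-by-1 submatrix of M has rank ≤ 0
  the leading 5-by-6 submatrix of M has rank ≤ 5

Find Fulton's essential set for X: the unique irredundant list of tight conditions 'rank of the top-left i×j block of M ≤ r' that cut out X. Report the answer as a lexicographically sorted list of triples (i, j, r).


Rank table r_w(7×7) implied by the 12 constraints:

  R[1]: 0  0  0  0  0  0  1
  R[2]: 0  0  0  0  1  1  2
  R[3]: 0  1  1  1  2  2  3
  R[4]: 0  1  1  2  3  3  4
  R[5]: 0  1  2  3  4  4  5
  R[6]: 0  1  2  3  4  5  6
  R[7]: 1  2  3  4  5  6  7

giving w = (7, 5, 2, 4, 3, 6, 1) via Δ²R.

ℓ(w)=15; the 4 essential cells (i,j,r):

[(1, 6, 0), (2, 4, 0), (4, 3, 1), (6, 1, 0)]


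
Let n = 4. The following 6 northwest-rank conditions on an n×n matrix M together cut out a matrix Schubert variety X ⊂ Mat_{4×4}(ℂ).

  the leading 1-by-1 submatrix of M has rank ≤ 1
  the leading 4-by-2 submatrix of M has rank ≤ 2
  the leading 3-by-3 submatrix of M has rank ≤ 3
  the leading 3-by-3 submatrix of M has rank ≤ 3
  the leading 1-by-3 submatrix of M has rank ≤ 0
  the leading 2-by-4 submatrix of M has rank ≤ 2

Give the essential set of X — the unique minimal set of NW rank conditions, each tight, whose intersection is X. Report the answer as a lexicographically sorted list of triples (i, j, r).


The tightest implied rank at each (i,j), from the 6 conditions:

  i=1: 0 0 0 1
  i=2: 1 1 1 2
  i=3: 1 2 2 3
  i=4: 1 2 3 4

giving w = (4, 1, 2, 3) via Δ²R.

Fulton essential set (1 of the 3 Rothe cells):

[(1, 3, 0)]


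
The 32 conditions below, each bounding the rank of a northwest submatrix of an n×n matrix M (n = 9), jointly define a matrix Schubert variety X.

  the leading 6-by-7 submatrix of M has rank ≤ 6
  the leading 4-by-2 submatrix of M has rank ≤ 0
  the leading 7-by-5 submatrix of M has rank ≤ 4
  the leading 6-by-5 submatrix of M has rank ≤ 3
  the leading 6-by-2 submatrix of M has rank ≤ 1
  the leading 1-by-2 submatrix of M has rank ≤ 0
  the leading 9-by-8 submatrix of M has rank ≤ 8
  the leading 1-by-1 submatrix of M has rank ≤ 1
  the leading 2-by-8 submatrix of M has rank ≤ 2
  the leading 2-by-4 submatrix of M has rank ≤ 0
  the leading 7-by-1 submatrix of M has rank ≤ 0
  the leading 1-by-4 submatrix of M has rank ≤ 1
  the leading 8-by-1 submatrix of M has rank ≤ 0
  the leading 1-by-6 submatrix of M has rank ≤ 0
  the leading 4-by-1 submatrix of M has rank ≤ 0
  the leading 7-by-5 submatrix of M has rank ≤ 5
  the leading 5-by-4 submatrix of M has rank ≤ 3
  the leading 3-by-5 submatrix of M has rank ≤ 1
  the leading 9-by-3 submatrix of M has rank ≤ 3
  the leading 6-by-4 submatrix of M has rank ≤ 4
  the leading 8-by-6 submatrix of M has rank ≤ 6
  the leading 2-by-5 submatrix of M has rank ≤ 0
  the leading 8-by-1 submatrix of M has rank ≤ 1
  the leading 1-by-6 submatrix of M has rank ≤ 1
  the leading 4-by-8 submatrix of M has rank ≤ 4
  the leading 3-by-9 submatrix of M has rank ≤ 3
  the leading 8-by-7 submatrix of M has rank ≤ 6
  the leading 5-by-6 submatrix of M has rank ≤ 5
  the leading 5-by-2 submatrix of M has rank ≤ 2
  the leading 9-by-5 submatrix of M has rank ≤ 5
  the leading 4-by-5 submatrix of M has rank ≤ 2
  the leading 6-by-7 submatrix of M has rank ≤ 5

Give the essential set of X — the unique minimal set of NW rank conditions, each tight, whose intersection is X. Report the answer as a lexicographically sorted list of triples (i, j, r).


The tightest implied rank at each (i,j), from the 32 conditions:

  row 1: 0 | 0 | 0 | 0 | 0 | 0 | 1 | 1 | 1
  row 2: 0 | 0 | 0 | 0 | 0 | 1 | 2 | 2 | 2
  row 3: 0 | 0 | 1 | 1 | 1 | 2 | 3 | 3 | 3
  row 4: 0 | 0 | 1 | 2 | 2 | 3 | 4 | 4 | 4
  row 5: 0 | 1 | 2 | 3 | 3 | 4 | 5 | 5 | 5
  row 6: 0 | 1 | 2 | 3 | 3 | 4 | 5 | 6 | 6
  row 7: 0 | 1 | 2 | 3 | 4 | 5 | 6 | 7 | 7
  row 8: 0 | 1 | 2 | 3 | 4 | 5 | 6 | 7 | 8
  row 9: 1 | 2 | 3 | 4 | 5 | 6 | 7 | 8 | 9

the unique w with this rank table is (7, 6, 3, 4, 2, 8, 5, 9, 1).

Rothe diagram D(w) (20 cells), 5 SE-corners (essential conditions):

[(1, 6, 0), (2, 5, 0), (4, 2, 0), (6, 5, 3), (8, 1, 0)]


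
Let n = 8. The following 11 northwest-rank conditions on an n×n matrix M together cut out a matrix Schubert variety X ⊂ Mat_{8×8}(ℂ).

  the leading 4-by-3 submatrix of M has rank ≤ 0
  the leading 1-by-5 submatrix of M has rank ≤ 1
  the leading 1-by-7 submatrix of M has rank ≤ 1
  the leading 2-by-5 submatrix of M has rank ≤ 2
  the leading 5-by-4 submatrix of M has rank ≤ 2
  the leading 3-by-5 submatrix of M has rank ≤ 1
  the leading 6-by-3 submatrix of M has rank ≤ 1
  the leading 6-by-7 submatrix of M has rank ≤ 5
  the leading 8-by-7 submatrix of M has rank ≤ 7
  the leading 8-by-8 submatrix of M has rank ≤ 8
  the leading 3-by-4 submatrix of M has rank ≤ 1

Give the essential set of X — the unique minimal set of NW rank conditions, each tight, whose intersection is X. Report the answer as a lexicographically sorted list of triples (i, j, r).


Computing R[i][j] = min implied NW-rank bound (n=8, 11 conditions):

  row 1: 0 0 0 1 1 1 1 1
  row 2: 0 0 0 1 1 2 2 2
  row 3: 0 0 0 1 1 2 3 3
  row 4: 0 0 0 1 2 3 4 4
  row 5: 1 1 1 2 3 4 5 5
  row 6: 1 1 1 2 3 4 5 6
  row 7: 1 2 2 3 4 5 6 7
  row 8: 1 2 3 4 5 6 7 8

reading off 1-entries of Δ²R: w = (4, 6, 7, 5, 1, 8, 2, 3).

ℓ(w)=16; the 3 essential cells (i,j,r):

[(3, 5, 1), (4, 3, 0), (6, 3, 1)]


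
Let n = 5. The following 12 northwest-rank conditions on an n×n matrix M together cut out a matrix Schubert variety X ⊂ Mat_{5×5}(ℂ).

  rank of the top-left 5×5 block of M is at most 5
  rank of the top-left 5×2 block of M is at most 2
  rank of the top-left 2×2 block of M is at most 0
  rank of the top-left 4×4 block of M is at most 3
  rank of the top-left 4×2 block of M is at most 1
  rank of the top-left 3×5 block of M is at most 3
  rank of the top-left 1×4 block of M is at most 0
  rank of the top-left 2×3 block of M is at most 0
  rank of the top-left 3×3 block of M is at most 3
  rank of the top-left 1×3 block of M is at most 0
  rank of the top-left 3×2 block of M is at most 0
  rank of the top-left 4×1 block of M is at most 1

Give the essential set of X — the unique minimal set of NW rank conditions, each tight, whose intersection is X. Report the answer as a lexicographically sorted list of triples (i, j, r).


Reconstructing r_w from the 12 given conditions:

  row 1: 0, 0, 0, 0, 1
  row 2: 0, 0, 0, 1, 2
  row 3: 0, 0, 1, 2, 3
  row 4: 1, 1, 2, 3, 4
  row 5: 1, 2, 3, 4, 5

the unique w with this rank table is (5, 4, 3, 1, 2).

3 SE-corners of the 9-cell Rothe diagram give Ess(w):

[(1, 4, 0), (2, 3, 0), (3, 2, 0)]


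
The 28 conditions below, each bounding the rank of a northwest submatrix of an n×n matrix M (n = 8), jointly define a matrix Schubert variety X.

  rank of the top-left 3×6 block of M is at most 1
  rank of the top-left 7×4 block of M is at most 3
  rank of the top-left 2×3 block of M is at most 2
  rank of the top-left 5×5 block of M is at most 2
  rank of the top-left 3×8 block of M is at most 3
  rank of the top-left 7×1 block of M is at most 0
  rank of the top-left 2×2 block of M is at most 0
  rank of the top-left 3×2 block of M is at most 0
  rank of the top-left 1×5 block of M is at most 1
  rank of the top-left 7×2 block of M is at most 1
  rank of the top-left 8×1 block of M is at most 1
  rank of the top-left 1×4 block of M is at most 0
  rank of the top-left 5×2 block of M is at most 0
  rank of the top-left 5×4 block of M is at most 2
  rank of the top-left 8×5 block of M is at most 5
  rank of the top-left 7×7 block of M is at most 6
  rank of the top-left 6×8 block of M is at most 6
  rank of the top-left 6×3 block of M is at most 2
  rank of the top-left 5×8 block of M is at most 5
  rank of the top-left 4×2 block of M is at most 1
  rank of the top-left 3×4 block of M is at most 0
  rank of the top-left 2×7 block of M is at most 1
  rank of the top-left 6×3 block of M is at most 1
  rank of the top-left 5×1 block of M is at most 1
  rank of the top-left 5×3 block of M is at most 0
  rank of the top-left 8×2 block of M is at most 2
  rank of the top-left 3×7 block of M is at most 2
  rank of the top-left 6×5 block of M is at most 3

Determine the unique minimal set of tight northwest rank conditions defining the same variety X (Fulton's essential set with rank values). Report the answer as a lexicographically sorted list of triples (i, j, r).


Propagating the 28 rank bounds to every northwest block:

  0  0  0  0  1  1  1  1
  0  0  0  0  1  1  1  2
  0  0  0  0  1  1  2  3
  0  0  0  1  2  2  3  4
  0  0  0  1  2  3  4  5
  0  1  1  2  3  4  5  6
  0  1  2  3  4  5  6  7
  1  2  3  4  5  6  7  8

so w = (5, 8, 7, 4, 6, 2, 3, 1).

5 SE-corners of the 23-cell Rothe diagram give Ess(w):

[(2, 7, 1), (3, 4, 0), (3, 6, 1), (5, 3, 0), (7, 1, 0)]


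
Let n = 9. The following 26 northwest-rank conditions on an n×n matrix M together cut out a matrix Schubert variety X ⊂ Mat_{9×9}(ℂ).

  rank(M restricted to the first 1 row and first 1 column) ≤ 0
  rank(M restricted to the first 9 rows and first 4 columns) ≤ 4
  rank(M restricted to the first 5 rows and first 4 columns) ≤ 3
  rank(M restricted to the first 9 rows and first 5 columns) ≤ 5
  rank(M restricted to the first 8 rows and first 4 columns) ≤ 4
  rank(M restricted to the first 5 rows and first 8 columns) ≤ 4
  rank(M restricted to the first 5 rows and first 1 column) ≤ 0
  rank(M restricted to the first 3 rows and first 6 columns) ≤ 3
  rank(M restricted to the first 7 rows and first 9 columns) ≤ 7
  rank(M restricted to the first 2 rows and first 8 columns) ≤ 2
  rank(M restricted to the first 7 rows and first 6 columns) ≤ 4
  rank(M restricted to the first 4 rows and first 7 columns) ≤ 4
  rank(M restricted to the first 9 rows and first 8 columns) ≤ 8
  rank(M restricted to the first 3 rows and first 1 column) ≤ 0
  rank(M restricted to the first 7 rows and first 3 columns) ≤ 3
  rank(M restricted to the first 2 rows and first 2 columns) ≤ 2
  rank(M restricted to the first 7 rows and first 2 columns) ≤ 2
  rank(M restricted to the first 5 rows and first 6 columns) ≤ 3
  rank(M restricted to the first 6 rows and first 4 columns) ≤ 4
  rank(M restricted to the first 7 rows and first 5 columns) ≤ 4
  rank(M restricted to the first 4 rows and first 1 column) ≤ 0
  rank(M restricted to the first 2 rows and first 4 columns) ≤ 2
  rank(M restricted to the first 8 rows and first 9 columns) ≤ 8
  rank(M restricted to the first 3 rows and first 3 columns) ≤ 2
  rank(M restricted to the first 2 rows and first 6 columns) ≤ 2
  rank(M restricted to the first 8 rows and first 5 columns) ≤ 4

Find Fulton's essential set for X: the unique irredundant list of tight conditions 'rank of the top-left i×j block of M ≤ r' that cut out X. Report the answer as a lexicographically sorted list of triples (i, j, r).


Reconstructing r_w from the 26 given conditions:

  0, 1, 1, 1, 1, 1, 1, 1, 1
  0, 1, 2, 2, 2, 2, 2, 2, 2
  0, 1, 2, 3, 3, 3, 3, 3, 3
  0, 1, 2, 3, 3, 3, 4, 4, 4
  0, 1, 2, 3, 3, 3, 4, 4, 5
  1, 2, 3, 4, 4, 4, 5, 5, 6
  1, 2, 3, 4, 4, 4, 5, 6, 7
  1, 2, 3, 4, 4, 5, 6, 7, 8
  1, 2, 3, 4, 5, 6, 7, 8, 9

the unique w with this rank table is (2, 3, 4, 7, 9, 1, 8, 6, 5).

|D(w)|=13, |Ess(w)|=5:

[(5, 1, 0), (5, 6, 3), (5, 8, 4), (7, 6, 4), (8, 5, 4)]


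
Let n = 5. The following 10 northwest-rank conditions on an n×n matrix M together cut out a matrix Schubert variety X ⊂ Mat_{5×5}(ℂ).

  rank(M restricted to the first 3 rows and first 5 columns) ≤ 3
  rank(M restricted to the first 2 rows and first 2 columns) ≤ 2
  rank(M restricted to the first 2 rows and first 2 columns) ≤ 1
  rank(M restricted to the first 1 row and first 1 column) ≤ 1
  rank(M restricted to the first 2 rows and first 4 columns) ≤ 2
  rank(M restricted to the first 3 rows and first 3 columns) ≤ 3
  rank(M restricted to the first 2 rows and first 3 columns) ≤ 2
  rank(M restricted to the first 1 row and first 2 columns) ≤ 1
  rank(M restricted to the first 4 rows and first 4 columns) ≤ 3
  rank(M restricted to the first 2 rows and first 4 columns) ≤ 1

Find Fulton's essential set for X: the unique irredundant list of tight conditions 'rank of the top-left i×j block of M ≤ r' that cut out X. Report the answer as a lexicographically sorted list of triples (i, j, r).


Reconstructing r_w from the 10 given conditions:

  i=1: 1 1 1 1 1
  i=2: 1 1 1 1 2
  i=3: 1 2 2 2 3
  i=4: 1 2 3 3 4
  i=5: 1 2 3 4 5

giving w = (1, 5, 2, 3, 4) via Δ²R.

Rothe diagram D(w) (3 cells), 1 SE-corner (essential condition):

[(2, 4, 1)]


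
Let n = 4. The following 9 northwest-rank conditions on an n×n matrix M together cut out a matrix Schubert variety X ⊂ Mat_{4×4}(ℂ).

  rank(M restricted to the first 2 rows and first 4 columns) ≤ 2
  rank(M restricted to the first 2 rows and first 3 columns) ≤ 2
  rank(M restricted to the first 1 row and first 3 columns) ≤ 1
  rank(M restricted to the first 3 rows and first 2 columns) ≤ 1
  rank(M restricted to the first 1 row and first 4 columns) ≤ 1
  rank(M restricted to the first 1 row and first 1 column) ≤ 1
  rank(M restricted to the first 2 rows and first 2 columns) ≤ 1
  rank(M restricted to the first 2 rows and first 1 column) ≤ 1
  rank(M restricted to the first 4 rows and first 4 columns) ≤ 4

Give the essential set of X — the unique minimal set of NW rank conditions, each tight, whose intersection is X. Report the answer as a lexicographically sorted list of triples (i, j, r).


Recovering R(i,j) via the rank-extension bound from the 9 conditions:

  row 1: 1 | 1 | 1 | 1
  row 2: 1 | 1 | 2 | 2
  row 3: 1 | 1 | 2 | 3
  row 4: 1 | 2 | 3 | 4

second differences of R give the permutation w = (1, 3, 4, 2).

|D(w)|=2, |Ess(w)|=1:

[(3, 2, 1)]


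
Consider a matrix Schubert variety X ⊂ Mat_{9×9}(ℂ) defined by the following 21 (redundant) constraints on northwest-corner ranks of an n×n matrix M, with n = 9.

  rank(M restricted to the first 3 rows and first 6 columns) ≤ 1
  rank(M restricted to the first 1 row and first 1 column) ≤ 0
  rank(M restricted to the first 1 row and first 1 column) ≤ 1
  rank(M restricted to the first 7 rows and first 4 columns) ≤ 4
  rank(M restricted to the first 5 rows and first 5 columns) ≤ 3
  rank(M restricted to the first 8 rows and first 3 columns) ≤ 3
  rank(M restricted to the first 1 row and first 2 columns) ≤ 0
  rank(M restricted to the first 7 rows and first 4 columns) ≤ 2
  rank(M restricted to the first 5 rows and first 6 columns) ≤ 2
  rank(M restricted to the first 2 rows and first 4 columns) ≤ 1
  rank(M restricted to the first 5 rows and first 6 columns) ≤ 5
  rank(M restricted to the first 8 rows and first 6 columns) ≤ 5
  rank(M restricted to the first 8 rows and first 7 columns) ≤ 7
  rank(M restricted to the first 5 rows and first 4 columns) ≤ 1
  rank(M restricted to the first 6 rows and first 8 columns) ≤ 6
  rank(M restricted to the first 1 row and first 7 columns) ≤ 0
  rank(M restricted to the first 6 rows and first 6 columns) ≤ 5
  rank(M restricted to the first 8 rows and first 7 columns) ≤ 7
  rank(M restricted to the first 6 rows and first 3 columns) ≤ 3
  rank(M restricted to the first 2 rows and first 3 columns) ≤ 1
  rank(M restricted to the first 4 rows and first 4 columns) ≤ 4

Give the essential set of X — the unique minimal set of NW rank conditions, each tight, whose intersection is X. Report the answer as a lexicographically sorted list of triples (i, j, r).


Propagating the 21 rank bounds to every northwest block:

  0  0  0  0  0  0  0  1  1
  1  1  1  1  1  1  1  2  2
  1  1  1  1  1  1  2  3  3
  1  1  1  1  2  2  3  4  4
  1  1  1  1  2  2  3  4  5
  1  2  2  2  3  3  4  5  6
  1  2  2  2  3  4  5  6  7
  1  2  3  3  4  5  6  7  8
  1  2  3  4  5  6  7  8  9

reading off 1-entries of Δ²R: w = (8, 1, 7, 5, 9, 2, 6, 3, 4).

ℓ(w)=21; the 5 essential cells (i,j,r):

[(1, 7, 0), (3, 6, 1), (5, 4, 1), (5, 6, 2), (7, 4, 2)]


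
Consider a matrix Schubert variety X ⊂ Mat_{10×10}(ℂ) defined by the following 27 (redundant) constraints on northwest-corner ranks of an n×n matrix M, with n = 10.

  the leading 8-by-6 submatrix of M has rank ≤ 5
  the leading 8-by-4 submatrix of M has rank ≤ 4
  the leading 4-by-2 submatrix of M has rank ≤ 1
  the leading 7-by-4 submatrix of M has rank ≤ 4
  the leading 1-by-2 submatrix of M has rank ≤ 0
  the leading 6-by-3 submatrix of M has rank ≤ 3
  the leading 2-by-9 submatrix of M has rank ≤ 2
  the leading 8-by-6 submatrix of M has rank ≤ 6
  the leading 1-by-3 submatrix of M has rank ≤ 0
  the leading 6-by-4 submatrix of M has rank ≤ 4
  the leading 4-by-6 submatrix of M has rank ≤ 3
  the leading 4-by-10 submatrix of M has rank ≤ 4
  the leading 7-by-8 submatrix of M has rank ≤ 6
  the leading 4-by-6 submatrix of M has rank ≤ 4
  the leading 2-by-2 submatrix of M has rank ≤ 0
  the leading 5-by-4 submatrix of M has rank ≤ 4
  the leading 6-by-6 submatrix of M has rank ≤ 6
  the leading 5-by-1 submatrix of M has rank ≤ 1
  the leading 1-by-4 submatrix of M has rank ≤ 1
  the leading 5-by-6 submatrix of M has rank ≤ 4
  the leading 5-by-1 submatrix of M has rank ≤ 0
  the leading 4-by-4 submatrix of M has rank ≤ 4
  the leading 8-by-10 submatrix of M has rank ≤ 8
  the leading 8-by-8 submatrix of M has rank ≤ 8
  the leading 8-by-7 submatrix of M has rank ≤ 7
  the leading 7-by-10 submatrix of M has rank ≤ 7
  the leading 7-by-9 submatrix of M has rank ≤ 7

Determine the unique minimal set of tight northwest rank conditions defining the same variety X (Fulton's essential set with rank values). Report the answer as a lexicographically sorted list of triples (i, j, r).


Propagating the 27 rank bounds to every northwest block:

  i=1: 0 0 0 1 1 1 1 1 1 1
  i=2: 0 0 1 2 2 2 2 2 2 2
  i=3: 0 1 2 3 3 3 3 3 3 3
  i=4: 0 1 2 3 3 3 4 4 4 4
  i=5: 0 1 2 3 4 4 5 5 5 5
  i=6: 1 2 3 4 5 5 6 6 6 6
  i=7: 1 2 3 4 5 5 6 6 7 7
  i=8: 1 2 3 4 5 5 6 7 8 8
  i=9: 1 2 3 4 5 6 7 8 9 9
  i=10: 1 2 3 4 5 6 7 8 9 10

second differences of R give the permutation w = (4, 3, 2, 7, 5, 1, 9, 8, 6, 10).

D(w) has 13 cells with 6 SE-corners; essential set:

[(1, 3, 0), (2, 2, 0), (4, 6, 3), (5, 1, 0), (7, 8, 6), (8, 6, 5)]


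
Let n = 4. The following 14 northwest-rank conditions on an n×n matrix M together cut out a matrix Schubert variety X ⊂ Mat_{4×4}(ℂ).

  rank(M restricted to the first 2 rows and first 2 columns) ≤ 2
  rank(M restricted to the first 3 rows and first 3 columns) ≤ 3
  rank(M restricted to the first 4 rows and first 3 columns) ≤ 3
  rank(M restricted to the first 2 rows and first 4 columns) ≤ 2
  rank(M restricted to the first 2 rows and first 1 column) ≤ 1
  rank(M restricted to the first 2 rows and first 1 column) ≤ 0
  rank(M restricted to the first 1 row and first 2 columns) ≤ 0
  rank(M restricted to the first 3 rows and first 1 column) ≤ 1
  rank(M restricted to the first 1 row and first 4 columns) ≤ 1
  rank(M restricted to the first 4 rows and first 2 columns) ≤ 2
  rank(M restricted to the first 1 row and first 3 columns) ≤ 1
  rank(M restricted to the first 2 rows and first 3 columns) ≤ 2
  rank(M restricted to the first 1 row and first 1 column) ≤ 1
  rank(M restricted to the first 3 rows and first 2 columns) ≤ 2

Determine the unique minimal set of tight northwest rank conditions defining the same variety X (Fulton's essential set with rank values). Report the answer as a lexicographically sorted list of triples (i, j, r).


Recovering R(i,j) via the rank-extension bound from the 14 conditions:

  0 0 1 1
  0 1 2 2
  1 2 3 3
  1 2 3 4

so w = (3, 2, 1, 4).

Fulton essential set (2 of the 3 Rothe cells):

[(1, 2, 0), (2, 1, 0)]


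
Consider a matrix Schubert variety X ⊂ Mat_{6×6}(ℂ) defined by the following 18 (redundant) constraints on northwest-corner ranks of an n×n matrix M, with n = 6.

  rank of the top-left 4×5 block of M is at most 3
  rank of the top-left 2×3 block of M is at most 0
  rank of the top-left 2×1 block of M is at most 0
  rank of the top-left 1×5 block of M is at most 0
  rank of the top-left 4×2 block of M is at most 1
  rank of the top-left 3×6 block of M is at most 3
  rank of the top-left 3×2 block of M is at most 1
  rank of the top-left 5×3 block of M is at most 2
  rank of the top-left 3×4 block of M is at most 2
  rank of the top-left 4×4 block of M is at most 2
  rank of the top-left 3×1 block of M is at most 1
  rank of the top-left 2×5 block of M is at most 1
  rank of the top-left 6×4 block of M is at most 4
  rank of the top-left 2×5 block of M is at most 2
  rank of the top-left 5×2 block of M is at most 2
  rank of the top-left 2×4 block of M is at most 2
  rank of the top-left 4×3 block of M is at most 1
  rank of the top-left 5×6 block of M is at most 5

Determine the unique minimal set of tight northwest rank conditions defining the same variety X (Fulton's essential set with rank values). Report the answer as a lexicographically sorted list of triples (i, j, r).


Computing R[i][j] = min implied NW-rank bound (n=6, 18 conditions):

  i=1: 0 | 0 | 0 | 0 | 0 | 1
  i=2: 0 | 0 | 0 | 1 | 1 | 2
  i=3: 1 | 1 | 1 | 2 | 2 | 3
  i=4: 1 | 1 | 1 | 2 | 3 | 4
  i=5: 1 | 2 | 2 | 3 | 4 | 5
  i=6: 1 | 2 | 3 | 4 | 5 | 6

giving w = (6, 4, 1, 5, 2, 3) via Δ²R.

Rothe diagram D(w) (10 cells), 3 SE-corners (essential conditions):

[(1, 5, 0), (2, 3, 0), (4, 3, 1)]


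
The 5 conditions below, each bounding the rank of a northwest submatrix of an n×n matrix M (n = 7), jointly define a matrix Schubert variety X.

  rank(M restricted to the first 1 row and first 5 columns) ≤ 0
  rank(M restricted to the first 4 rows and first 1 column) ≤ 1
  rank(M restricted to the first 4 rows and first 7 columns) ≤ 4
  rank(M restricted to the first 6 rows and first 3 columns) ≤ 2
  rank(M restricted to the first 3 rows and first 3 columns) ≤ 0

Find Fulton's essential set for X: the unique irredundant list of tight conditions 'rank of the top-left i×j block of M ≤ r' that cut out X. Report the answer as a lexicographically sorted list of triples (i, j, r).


Computing R[i][j] = min implied NW-rank bound (n=7, 5 conditions):

  0 0 0 0 0 1 1
  0 0 0 1 1 2 2
  0 0 0 1 2 3 3
  1 1 1 2 3 4 4
  1 2 2 3 4 5 5
  1 2 2 3 4 5 6
  1 2 3 4 5 6 7

second differences of R give the permutation w = (6, 4, 5, 1, 2, 7, 3).

3 SE-corners of the 12-cell Rothe diagram give Ess(w):

[(1, 5, 0), (3, 3, 0), (6, 3, 2)]


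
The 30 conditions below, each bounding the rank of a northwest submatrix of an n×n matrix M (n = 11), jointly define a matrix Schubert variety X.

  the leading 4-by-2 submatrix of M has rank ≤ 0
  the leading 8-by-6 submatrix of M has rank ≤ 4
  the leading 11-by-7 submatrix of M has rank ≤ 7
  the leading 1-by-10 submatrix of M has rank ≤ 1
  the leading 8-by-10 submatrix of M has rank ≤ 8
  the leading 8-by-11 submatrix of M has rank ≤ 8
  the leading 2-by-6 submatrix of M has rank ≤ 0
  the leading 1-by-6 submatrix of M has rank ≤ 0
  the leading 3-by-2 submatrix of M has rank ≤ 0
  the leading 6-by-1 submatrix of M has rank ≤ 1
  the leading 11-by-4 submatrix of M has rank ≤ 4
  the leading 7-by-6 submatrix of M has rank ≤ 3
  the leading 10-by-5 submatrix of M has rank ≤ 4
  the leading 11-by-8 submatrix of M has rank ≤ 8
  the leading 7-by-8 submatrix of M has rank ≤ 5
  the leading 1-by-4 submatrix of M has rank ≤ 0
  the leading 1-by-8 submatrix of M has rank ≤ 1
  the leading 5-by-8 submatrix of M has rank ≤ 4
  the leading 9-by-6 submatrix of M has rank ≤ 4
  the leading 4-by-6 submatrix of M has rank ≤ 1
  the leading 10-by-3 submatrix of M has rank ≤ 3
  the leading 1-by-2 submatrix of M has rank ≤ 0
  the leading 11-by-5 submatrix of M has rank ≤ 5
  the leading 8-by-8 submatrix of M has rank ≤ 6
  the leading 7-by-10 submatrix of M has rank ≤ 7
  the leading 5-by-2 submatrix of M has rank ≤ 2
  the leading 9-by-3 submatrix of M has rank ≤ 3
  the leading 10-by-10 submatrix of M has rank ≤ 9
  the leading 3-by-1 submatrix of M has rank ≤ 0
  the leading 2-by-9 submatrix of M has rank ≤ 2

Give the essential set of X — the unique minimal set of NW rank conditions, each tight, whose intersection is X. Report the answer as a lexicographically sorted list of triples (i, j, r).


Reconstructing r_w from the 30 given conditions:

  R[1]: 0  0  0  0  0  0  1  1  1  1  1
  R[2]: 0  0  0  0  0  0  1  2  2  2  2
  R[3]: 0  0  1  1  1  1  2  3  3  3  3
  R[4]: 0  0  1  1  1  1  2  3  4  4  4
  R[5]: 1  1  2  2  2  2  3  4  5  5  5
  R[6]: 1  2  3  3  3  3  4  5  6  6  6
  R[7]: 1  2  3  3  3  3  4  5  6  7  7
  R[8]: 1  2  3  4  4  4  5  6  7  8  8
  R[9]: 1  2  3  4  4  4  5  6  7  8  9
  R[10]: 1  2  3  4  4  5  6  7  8  9  10
  R[11]: 1  2  3  4  5  6  7  8  9  10  11

so w = (7, 8, 3, 9, 1, 2, 10, 4, 11, 6, 5).

ℓ(w)=25; the 6 essential cells (i,j,r):

[(2, 6, 0), (4, 2, 0), (4, 6, 1), (7, 6, 3), (9, 6, 4), (10, 5, 4)]


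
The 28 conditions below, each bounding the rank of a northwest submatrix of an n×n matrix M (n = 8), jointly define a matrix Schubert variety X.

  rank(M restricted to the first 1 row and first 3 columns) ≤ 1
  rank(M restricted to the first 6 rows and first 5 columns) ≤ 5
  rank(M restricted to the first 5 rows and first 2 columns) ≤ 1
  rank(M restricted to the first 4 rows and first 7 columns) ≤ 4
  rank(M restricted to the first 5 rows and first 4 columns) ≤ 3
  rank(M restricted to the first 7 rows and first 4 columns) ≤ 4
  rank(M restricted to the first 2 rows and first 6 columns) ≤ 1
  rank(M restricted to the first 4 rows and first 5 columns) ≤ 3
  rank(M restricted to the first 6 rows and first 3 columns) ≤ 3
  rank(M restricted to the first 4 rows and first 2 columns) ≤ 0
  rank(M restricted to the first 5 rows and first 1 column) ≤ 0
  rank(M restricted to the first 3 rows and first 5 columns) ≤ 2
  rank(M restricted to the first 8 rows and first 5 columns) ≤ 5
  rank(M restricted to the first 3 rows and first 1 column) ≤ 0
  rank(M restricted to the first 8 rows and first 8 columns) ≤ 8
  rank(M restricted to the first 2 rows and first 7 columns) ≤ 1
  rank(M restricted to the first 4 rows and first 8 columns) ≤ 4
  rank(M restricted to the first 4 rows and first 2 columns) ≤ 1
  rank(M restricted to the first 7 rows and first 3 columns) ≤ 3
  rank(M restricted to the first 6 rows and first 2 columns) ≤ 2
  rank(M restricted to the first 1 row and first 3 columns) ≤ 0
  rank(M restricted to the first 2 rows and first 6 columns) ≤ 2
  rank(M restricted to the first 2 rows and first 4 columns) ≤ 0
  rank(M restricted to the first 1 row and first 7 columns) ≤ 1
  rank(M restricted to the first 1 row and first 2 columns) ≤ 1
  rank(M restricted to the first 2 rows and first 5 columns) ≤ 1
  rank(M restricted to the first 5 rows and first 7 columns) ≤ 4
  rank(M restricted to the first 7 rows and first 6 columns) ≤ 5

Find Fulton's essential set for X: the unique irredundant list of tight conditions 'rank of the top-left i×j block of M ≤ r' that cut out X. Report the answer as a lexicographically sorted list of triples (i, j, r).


The tightest implied rank at each (i,j), from the 28 conditions:

  i=1: 0, 0, 0, 0, 1, 1, 1, 1
  i=2: 0, 0, 0, 0, 1, 1, 1, 2
  i=3: 0, 0, 1, 1, 2, 2, 2, 3
  i=4: 0, 0, 1, 2, 3, 3, 3, 4
  i=5: 0, 1, 2, 3, 4, 4, 4, 5
  i=6: 1, 2, 3, 4, 5, 5, 5, 6
  i=7: 1, 2, 3, 4, 5, 5, 6, 7
  i=8: 1, 2, 3, 4, 5, 6, 7, 8

second differences of R give the permutation w = (5, 8, 3, 4, 2, 1, 7, 6).

D(w) has 16 cells with 5 SE-corners; essential set:

[(2, 4, 0), (2, 7, 1), (4, 2, 0), (5, 1, 0), (7, 6, 5)]


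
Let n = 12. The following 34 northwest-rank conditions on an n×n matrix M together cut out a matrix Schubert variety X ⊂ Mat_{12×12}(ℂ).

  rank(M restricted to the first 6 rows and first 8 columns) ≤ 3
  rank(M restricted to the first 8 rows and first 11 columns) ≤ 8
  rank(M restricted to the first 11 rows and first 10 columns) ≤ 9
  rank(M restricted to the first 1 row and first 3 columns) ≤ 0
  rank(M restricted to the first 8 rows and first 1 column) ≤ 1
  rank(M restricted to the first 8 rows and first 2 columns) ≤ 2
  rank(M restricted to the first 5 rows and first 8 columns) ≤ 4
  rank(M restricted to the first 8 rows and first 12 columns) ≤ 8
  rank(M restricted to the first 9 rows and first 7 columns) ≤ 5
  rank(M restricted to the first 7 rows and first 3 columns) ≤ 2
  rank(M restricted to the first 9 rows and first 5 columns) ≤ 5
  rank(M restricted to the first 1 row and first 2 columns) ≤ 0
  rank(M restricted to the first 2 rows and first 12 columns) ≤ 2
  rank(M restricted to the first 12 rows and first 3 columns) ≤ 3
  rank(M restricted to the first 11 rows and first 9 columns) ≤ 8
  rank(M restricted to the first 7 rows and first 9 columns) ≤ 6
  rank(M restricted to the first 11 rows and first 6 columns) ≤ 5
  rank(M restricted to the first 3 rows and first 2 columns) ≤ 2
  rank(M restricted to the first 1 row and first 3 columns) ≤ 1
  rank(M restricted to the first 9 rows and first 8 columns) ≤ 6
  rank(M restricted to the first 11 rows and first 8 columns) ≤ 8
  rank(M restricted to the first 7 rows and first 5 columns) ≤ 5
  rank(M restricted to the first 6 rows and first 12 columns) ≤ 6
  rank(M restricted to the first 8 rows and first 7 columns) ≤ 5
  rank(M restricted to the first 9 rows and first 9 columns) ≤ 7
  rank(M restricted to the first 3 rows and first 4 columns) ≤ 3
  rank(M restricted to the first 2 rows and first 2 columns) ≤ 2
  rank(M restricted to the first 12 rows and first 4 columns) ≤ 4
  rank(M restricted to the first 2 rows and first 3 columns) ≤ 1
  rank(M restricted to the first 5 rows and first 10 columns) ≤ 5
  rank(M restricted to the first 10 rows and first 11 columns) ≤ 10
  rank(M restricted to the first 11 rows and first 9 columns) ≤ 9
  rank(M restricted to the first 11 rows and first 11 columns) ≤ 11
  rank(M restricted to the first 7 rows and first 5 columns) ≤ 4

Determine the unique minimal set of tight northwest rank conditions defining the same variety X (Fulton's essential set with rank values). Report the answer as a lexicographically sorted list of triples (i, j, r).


Computing R[i][j] = min implied NW-rank bound (n=12, 34 conditions):

  i=1: 0  0  0  1  1  1  1  1  1  1  1  1
  i=2: 1  1  1  2  2  2  2  2  2  2  2  2
  i=3: 1  2  2  3  3  3  3  3  3  3  3  3
  i=4: 1  2  2  3  3  3  3  3  4  4  4  4
  i=5: 1  2  2  3  3  3  3  3  4  5  5  5
  i=6: 1  2  2  3  3  3  3  3  4  5  6  6
  i=7: 1  2  2  3  4  4  4  4  5  6  7  7
  i=8: 1  2  3  4  5  5  5  5  6  7  8  8
  i=9: 1  2  3  4  5  5  5  6  7  8  9  9
  i=10: 1  2  3  4  5  5  6  7  8  9  10  10
  i=11: 1  2  3  4  5  5  6  7  8  9  10  11
  i=12: 1  2  3  4  5  6  7  8  9  10  11  12

reading off 1-entries of Δ²R: w = (4, 1, 2, 9, 10, 11, 5, 3, 8, 7, 12, 6).

D(w) has 23 cells with 5 SE-corners; essential set:

[(1, 3, 0), (6, 8, 3), (7, 3, 2), (9, 7, 5), (11, 6, 5)]


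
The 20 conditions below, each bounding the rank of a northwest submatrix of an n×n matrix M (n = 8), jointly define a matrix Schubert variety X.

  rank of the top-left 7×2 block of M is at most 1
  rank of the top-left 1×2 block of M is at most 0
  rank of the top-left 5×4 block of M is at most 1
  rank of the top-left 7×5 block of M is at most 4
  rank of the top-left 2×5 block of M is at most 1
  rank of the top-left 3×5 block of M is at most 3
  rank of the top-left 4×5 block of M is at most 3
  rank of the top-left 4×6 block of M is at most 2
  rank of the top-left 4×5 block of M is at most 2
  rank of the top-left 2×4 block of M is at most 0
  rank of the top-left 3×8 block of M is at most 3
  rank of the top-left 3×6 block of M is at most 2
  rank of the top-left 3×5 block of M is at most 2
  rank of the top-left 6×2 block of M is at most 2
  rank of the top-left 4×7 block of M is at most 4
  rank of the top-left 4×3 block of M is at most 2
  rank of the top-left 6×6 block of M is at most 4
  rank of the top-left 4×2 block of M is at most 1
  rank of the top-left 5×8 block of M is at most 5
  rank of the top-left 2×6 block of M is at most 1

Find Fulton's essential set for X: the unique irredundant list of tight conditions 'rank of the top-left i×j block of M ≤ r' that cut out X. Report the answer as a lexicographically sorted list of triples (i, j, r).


Recovering R(i,j) via the rank-extension bound from the 20 conditions:

  row 1: 0 | 0 | 0 | 0 | 1 | 1 | 1 | 1
  row 2: 0 | 0 | 0 | 0 | 1 | 1 | 2 | 2
  row 3: 1 | 1 | 1 | 1 | 2 | 2 | 3 | 3
  row 4: 1 | 1 | 1 | 1 | 2 | 2 | 3 | 4
  row 5: 1 | 1 | 1 | 1 | 2 | 3 | 4 | 5
  row 6: 1 | 1 | 2 | 2 | 3 | 4 | 5 | 6
  row 7: 1 | 1 | 2 | 3 | 4 | 5 | 6 | 7
  row 8: 1 | 2 | 3 | 4 | 5 | 6 | 7 | 8

hence w(1..8) = (5, 7, 1, 8, 6, 3, 4, 2).

Rothe diagram D(w) (18 cells), 5 SE-corners (essential conditions):

[(2, 4, 0), (2, 6, 1), (4, 6, 2), (5, 4, 1), (7, 2, 1)]


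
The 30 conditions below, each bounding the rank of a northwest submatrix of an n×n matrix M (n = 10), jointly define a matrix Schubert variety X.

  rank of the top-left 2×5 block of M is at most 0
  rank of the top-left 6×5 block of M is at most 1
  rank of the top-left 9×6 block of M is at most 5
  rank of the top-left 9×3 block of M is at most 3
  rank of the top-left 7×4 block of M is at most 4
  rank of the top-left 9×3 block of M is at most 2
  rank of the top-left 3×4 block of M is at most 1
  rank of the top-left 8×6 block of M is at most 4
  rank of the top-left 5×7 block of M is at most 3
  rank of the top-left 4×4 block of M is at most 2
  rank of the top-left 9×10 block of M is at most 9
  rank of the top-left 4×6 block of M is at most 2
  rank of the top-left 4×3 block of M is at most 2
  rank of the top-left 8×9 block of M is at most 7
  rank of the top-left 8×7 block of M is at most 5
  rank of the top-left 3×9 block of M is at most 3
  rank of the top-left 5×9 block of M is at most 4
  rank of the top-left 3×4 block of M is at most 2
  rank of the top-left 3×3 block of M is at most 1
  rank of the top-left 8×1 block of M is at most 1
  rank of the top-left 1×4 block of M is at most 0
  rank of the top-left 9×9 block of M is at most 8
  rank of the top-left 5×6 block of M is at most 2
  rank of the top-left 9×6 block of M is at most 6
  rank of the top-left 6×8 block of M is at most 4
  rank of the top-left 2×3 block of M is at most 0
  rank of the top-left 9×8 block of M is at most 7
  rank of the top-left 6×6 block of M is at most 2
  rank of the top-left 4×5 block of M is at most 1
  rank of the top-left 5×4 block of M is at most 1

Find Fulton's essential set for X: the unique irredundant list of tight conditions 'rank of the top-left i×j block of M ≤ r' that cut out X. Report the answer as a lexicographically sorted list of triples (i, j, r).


Computing R[i][j] = min implied NW-rank bound (n=10, 30 conditions):

  R[1]: 0, 0, 0, 0, 0, 1, 1, 1, 1, 1
  R[2]: 0, 0, 0, 0, 0, 1, 2, 2, 2, 2
  R[3]: 1, 1, 1, 1, 1, 2, 3, 3, 3, 3
  R[4]: 1, 1, 1, 1, 1, 2, 3, 4, 4, 4
  R[5]: 1, 1, 1, 1, 1, 2, 3, 4, 4, 5
  R[6]: 1, 1, 1, 1, 1, 2, 3, 4, 5, 6
  R[7]: 1, 2, 2, 2, 2, 3, 4, 5, 6, 7
  R[8]: 1, 2, 2, 3, 3, 4, 5, 6, 7, 8
  R[9]: 1, 2, 2, 3, 4, 5, 6, 7, 8, 9
  R[10]: 1, 2, 3, 4, 5, 6, 7, 8, 9, 10

reading off 1-entries of Δ²R: w = (6, 7, 1, 8, 10, 9, 2, 4, 5, 3).

4 SE-corners of the 25-cell Rothe diagram give Ess(w):

[(2, 5, 0), (5, 9, 4), (6, 5, 1), (9, 3, 2)]


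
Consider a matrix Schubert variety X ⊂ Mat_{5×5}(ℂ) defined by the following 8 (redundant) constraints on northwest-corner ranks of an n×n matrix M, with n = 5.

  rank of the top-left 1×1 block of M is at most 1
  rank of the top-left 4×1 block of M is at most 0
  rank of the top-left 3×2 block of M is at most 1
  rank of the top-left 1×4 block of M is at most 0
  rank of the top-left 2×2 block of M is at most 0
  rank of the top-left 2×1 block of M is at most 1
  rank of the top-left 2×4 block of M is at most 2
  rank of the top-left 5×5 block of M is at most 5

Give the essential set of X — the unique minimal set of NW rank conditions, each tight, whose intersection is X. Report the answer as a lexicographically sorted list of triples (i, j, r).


Propagating the 8 rank bounds to every northwest block:

  R[1]: 0 0 0 0 1
  R[2]: 0 0 1 1 2
  R[3]: 0 1 2 2 3
  R[4]: 0 1 2 3 4
  R[5]: 1 2 3 4 5

so w = (5, 3, 2, 4, 1).

ℓ(w)=8; the 3 essential cells (i,j,r):

[(1, 4, 0), (2, 2, 0), (4, 1, 0)]


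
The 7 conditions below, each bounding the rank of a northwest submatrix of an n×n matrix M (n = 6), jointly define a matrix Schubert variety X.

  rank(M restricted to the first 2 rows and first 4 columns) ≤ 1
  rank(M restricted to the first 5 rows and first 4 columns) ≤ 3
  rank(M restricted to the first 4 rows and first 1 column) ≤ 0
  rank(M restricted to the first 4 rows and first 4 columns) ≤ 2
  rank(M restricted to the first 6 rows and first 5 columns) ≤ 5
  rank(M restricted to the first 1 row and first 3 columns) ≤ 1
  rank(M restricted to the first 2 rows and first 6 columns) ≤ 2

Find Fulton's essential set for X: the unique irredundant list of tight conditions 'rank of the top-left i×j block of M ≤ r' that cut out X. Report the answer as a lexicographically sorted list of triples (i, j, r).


Reconstructing r_w from the 7 given conditions:

  R[1]: 0 1 1 1 1 1
  R[2]: 0 1 1 1 2 2
  R[3]: 0 1 2 2 3 3
  R[4]: 0 1 2 2 3 4
  R[5]: 1 2 3 3 4 5
  R[6]: 1 2 3 4 5 6

hence w(1..6) = (2, 5, 3, 6, 1, 4).

D(w) has 7 cells with 3 SE-corners; essential set:

[(2, 4, 1), (4, 1, 0), (4, 4, 2)]


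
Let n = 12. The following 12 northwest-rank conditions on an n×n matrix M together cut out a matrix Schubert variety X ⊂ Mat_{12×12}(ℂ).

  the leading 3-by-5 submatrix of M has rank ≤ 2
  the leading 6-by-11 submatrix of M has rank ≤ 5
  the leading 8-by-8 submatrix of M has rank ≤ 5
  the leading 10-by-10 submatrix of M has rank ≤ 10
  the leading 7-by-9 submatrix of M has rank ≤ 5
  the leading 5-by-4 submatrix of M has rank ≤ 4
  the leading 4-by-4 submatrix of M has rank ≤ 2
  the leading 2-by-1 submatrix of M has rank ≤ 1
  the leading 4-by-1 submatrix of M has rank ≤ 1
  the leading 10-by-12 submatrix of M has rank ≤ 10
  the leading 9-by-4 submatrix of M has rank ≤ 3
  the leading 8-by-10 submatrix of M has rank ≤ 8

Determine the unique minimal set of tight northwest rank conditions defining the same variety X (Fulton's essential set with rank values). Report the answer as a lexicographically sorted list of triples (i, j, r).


Reconstructing r_w from the 12 given conditions:

  i=1: 1, 1, 1, 1, 1, 1, 1, 1, 1, 1, 1, 1
  i=2: 1, 2, 2, 2, 2, 2, 2, 2, 2, 2, 2, 2
  i=3: 1, 2, 2, 2, 2, 3, 3, 3, 3, 3, 3, 3
  i=4: 1, 2, 2, 2, 3, 4, 4, 4, 4, 4, 4, 4
  i=5: 1, 2, 3, 3, 4, 5, 5, 5, 5, 5, 5, 5
  i=6: 1, 2, 3, 3, 4, 5, 5, 5, 5, 5, 5, 6
  i=7: 1, 2, 3, 3, 4, 5, 5, 5, 5, 6, 6, 7
  i=8: 1, 2, 3, 3, 4, 5, 5, 5, 6, 7, 7, 8
  i=9: 1, 2, 3, 3, 4, 5, 6, 6, 7, 8, 8, 9
  i=10: 1, 2, 3, 4, 5, 6, 7, 7, 8, 9, 9, 10
  i=11: 1, 2, 3, 4, 5, 6, 7, 8, 9, 10, 10, 11
  i=12: 1, 2, 3, 4, 5, 6, 7, 8, 9, 10, 11, 12

second differences of R give the permutation w = (1, 2, 6, 5, 3, 12, 10, 9, 7, 4, 8, 11).

Rothe diagram D(w) (19 cells), 6 SE-corners (essential conditions):

[(3, 5, 2), (4, 4, 2), (6, 11, 5), (7, 9, 5), (8, 8, 5), (9, 4, 3)]
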